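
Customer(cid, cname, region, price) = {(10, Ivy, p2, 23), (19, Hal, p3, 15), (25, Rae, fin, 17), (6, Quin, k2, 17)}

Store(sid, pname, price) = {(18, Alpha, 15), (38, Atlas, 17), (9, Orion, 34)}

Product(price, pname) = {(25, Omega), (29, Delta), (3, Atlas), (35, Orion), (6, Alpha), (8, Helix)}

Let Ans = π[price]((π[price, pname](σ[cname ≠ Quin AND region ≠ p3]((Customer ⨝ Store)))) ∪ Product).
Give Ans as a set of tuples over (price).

{17, 25, 29, 3, 35, 6, 8}

Customer ⋈ Store (natural join on price): {(19, Hal, p3, 15, 18, Alpha), (25, Rae, fin, 17, 38, Atlas), (6, Quin, k2, 17, 38, Atlas)}
Selection cname ≠ Quin AND region ≠ p3: {(25, Rae, fin, 17, 38, Atlas)}
π_{price, pname} gives {(17, Atlas)}.
Set union of the two operands is {(17, Atlas), (25, Omega), (29, Delta), (3, Atlas), (35, Orion), (6, Alpha), (8, Helix)}.
π_{price} gives {17, 25, 29, 3, 35, 6, 8}.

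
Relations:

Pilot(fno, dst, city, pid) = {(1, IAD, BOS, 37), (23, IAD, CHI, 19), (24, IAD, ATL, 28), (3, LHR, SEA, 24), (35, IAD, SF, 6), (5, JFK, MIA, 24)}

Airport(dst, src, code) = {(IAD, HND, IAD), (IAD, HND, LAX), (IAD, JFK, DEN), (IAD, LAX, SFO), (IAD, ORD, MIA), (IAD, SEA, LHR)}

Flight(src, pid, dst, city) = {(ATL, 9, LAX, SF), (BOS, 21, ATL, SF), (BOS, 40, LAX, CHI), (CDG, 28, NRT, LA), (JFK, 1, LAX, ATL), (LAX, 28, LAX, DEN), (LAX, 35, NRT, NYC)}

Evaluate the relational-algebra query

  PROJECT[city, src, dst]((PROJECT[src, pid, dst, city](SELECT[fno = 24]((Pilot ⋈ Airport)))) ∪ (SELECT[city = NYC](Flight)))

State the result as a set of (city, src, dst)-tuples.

Pilot ⋈ Airport (natural join on dst): {(1, IAD, BOS, 37, HND, IAD), (1, IAD, BOS, 37, HND, LAX), (1, IAD, BOS, 37, JFK, DEN), (1, IAD, BOS, 37, LAX, SFO), (1, IAD, BOS, 37, ORD, MIA), (1, IAD, BOS, 37, SEA, LHR), (23, IAD, CHI, 19, HND, IAD), (23, IAD, CHI, 19, HND, LAX), (23, IAD, CHI, 19, JFK, DEN), (23, IAD, CHI, 19, LAX, SFO), (23, IAD, CHI, 19, ORD, MIA), (23, IAD, CHI, 19, SEA, LHR), (24, IAD, ATL, 28, HND, IAD), (24, IAD, ATL, 28, HND, LAX), (24, IAD, ATL, 28, JFK, DEN), (24, IAD, ATL, 28, LAX, SFO), (24, IAD, ATL, 28, ORD, MIA), (24, IAD, ATL, 28, SEA, LHR), (35, IAD, SF, 6, HND, IAD), (35, IAD, SF, 6, HND, LAX), (35, IAD, SF, 6, JFK, DEN), (35, IAD, SF, 6, LAX, SFO), (35, IAD, SF, 6, ORD, MIA), (35, IAD, SF, 6, SEA, LHR)}
Selection fno = 24: {(24, IAD, ATL, 28, HND, IAD), (24, IAD, ATL, 28, HND, LAX), (24, IAD, ATL, 28, JFK, DEN), (24, IAD, ATL, 28, LAX, SFO), (24, IAD, ATL, 28, ORD, MIA), (24, IAD, ATL, 28, SEA, LHR)}
Keep only column(s) src, pid, dst, city (1 duplicate(s) eliminated): {(HND, 28, IAD, ATL), (JFK, 28, IAD, ATL), (LAX, 28, IAD, ATL), (ORD, 28, IAD, ATL), (SEA, 28, IAD, ATL)}
Selection city = NYC: {(LAX, 35, NRT, NYC)}
Set union of the two operands is {(HND, 28, IAD, ATL), (JFK, 28, IAD, ATL), (LAX, 28, IAD, ATL), (LAX, 35, NRT, NYC), (ORD, 28, IAD, ATL), (SEA, 28, IAD, ATL)}.
Keep only column(s) city, src, dst: {(ATL, HND, IAD), (ATL, JFK, IAD), (ATL, LAX, IAD), (ATL, ORD, IAD), (ATL, SEA, IAD), (NYC, LAX, NRT)}

{(ATL, HND, IAD), (ATL, JFK, IAD), (ATL, LAX, IAD), (ATL, ORD, IAD), (ATL, SEA, IAD), (NYC, LAX, NRT)}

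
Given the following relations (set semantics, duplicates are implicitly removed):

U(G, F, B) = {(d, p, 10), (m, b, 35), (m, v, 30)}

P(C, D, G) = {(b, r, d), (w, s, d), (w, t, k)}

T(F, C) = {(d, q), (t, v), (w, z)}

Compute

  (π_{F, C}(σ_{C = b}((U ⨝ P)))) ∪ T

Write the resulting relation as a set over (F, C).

{(d, q), (p, b), (t, v), (w, z)}

U ⋈ P (natural join on G): {(d, p, 10, b, r), (d, p, 10, w, s)}
Filtering on C = b leaves {(d, p, 10, b, r)}.
Keep only column(s) F, C: {(p, b)}
Union: {(p, b)} with {(d, q), (t, v), (w, z)} → {(d, q), (p, b), (t, v), (w, z)}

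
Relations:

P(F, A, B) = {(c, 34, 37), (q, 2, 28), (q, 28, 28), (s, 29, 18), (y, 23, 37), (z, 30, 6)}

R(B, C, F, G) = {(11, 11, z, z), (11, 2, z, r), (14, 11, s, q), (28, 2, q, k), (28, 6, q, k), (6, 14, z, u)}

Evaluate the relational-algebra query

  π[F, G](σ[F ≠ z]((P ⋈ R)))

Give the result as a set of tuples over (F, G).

Joining P and R on F, B yields {(q, 2, 28, 2, k), (q, 2, 28, 6, k), (q, 28, 28, 2, k), (q, 28, 28, 6, k), (z, 30, 6, 14, u)}.
σ[F ≠ z]: keep tuples satisfying F ≠ z → {(q, 2, 28, 2, k), (q, 2, 28, 6, k), (q, 28, 28, 2, k), (q, 28, 28, 6, k)}
π[F, G]: project onto (F, G) (3 duplicate(s) eliminated) → {(q, k)}

{(q, k)}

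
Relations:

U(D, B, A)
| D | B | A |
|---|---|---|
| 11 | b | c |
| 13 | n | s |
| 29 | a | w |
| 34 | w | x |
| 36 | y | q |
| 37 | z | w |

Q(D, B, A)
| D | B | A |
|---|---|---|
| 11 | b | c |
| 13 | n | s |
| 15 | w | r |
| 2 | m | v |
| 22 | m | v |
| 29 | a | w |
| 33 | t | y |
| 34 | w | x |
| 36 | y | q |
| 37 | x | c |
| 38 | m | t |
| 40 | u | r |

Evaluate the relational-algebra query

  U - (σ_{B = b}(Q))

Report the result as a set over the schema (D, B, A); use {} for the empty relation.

Filtering on B = b leaves {(11, b, c)}.
Difference: {(11, b, c), (13, n, s), (29, a, w), (34, w, x), (36, y, q), (37, z, w)} with {(11, b, c)} → {(13, n, s), (29, a, w), (34, w, x), (36, y, q), (37, z, w)}

{(13, n, s), (29, a, w), (34, w, x), (36, y, q), (37, z, w)}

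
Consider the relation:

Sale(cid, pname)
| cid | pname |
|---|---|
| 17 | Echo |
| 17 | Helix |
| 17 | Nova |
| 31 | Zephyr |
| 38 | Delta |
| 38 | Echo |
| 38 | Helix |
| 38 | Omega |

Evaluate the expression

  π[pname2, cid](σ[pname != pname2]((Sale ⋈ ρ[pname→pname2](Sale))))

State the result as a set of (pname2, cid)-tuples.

{(Delta, 38), (Echo, 17), (Echo, 38), (Helix, 17), (Helix, 38), (Nova, 17), (Omega, 38)}

ρ[pname→pname2]: schema becomes (cid, pname2); tuples unchanged.
Joining Sale and ρ[pname→pname2](Sale) on cid yields {(17, Echo, Echo), (17, Echo, Helix), (17, Echo, Nova), (17, Helix, Echo), (17, Helix, Helix), (17, Helix, Nova), (17, Nova, Echo), (17, Nova, Helix), (17, Nova, Nova), (31, Zephyr, Zephyr), (38, Delta, Delta), (38, Delta, Echo), (38, Delta, Helix), (38, Delta, Omega), (38, Echo, Delta), (38, Echo, Echo), (38, Echo, Helix), (38, Echo, Omega), (38, Helix, Delta), (38, Helix, Echo), (38, Helix, Helix), (38, Helix, Omega), (38, Omega, Delta), (38, Omega, Echo), (38, Omega, Helix), (38, Omega, Omega)}.
Selection pname != pname2: {(17, Echo, Helix), (17, Echo, Nova), (17, Helix, Echo), (17, Helix, Nova), (17, Nova, Echo), (17, Nova, Helix), (38, Delta, Echo), (38, Delta, Helix), (38, Delta, Omega), (38, Echo, Delta), (38, Echo, Helix), (38, Echo, Omega), (38, Helix, Delta), (38, Helix, Echo), (38, Helix, Omega), (38, Omega, Delta), (38, Omega, Echo), (38, Omega, Helix)}
π_{pname2, cid} gives {(Delta, 38), (Echo, 17), (Echo, 38), (Helix, 17), (Helix, 38), (Nova, 17), (Omega, 38)} (11 duplicate(s) eliminated).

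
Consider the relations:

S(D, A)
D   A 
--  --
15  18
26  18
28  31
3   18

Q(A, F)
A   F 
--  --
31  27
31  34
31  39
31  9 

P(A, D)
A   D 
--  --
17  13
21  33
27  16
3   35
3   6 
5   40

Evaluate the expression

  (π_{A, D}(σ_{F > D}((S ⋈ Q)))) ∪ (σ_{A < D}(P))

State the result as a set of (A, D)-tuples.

{(21, 33), (3, 35), (3, 6), (31, 28), (5, 40)}

Joining S and Q on A yields {(28, 31, 27), (28, 31, 34), (28, 31, 39), (28, 31, 9)}.
Apply σ_{F > D}; surviving tuples: {(28, 31, 34), (28, 31, 39)}
Keep only column(s) A, D (1 duplicate(s) eliminated): {(31, 28)}
Apply σ_{A < D}; surviving tuples: {(21, 33), (3, 35), (3, 6), (5, 40)}
Set union of the two operands is {(21, 33), (3, 35), (3, 6), (31, 28), (5, 40)}.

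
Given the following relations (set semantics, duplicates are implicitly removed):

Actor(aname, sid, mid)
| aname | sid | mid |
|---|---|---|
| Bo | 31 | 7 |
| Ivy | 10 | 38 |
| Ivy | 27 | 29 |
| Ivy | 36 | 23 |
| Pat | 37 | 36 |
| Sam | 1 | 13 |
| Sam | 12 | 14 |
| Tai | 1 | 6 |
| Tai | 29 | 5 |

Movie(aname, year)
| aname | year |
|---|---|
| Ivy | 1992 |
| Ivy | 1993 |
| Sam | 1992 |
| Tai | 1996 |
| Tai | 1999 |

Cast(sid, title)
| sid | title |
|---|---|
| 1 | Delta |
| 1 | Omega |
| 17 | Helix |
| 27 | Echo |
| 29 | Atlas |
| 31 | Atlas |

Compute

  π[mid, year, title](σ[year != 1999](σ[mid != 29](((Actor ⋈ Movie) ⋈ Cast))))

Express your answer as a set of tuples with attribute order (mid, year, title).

{(13, 1992, Delta), (13, 1992, Omega), (5, 1996, Atlas), (6, 1996, Delta), (6, 1996, Omega)}

Natural join on aname: {(Ivy, 10, 38, 1992), (Ivy, 10, 38, 1993), (Ivy, 27, 29, 1992), (Ivy, 27, 29, 1993), (Ivy, 36, 23, 1992), (Ivy, 36, 23, 1993), (Sam, 1, 13, 1992), (Sam, 12, 14, 1992), (Tai, 1, 6, 1996), (Tai, 1, 6, 1999), (Tai, 29, 5, 1996), (Tai, 29, 5, 1999)}
Natural join on sid: {(Ivy, 27, 29, 1992, Echo), (Ivy, 27, 29, 1993, Echo), (Sam, 1, 13, 1992, Delta), (Sam, 1, 13, 1992, Omega), (Tai, 1, 6, 1996, Delta), (Tai, 1, 6, 1996, Omega), (Tai, 1, 6, 1999, Delta), (Tai, 1, 6, 1999, Omega), (Tai, 29, 5, 1996, Atlas), (Tai, 29, 5, 1999, Atlas)}
Apply σ_{mid != 29}; surviving tuples: {(Sam, 1, 13, 1992, Delta), (Sam, 1, 13, 1992, Omega), (Tai, 1, 6, 1996, Delta), (Tai, 1, 6, 1996, Omega), (Tai, 1, 6, 1999, Delta), (Tai, 1, 6, 1999, Omega), (Tai, 29, 5, 1996, Atlas), (Tai, 29, 5, 1999, Atlas)}
Apply σ_{year != 1999}; surviving tuples: {(Sam, 1, 13, 1992, Delta), (Sam, 1, 13, 1992, Omega), (Tai, 1, 6, 1996, Delta), (Tai, 1, 6, 1996, Omega), (Tai, 29, 5, 1996, Atlas)}
π[mid, year, title]: project onto (mid, year, title) → {(13, 1992, Delta), (13, 1992, Omega), (5, 1996, Atlas), (6, 1996, Delta), (6, 1996, Omega)}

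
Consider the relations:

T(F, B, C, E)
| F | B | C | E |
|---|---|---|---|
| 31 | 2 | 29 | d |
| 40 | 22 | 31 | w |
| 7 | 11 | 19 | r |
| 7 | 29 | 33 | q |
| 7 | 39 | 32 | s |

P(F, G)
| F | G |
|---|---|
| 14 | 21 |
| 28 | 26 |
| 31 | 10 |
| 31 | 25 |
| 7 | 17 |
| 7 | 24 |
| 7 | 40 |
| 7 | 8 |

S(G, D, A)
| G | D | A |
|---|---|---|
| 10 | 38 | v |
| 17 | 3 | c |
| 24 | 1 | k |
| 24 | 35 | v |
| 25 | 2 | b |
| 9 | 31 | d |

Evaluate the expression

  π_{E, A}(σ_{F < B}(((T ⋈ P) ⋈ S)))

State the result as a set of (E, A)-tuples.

{(q, c), (q, k), (q, v), (r, c), (r, k), (r, v), (s, c), (s, k), (s, v)}

Natural join on F: {(31, 2, 29, d, 10), (31, 2, 29, d, 25), (7, 11, 19, r, 17), (7, 11, 19, r, 24), (7, 11, 19, r, 40), (7, 11, 19, r, 8), (7, 29, 33, q, 17), (7, 29, 33, q, 24), (7, 29, 33, q, 40), (7, 29, 33, q, 8), (7, 39, 32, s, 17), (7, 39, 32, s, 24), (7, 39, 32, s, 40), (7, 39, 32, s, 8)}
Natural join on G: {(31, 2, 29, d, 10, 38, v), (31, 2, 29, d, 25, 2, b), (7, 11, 19, r, 17, 3, c), (7, 11, 19, r, 24, 1, k), (7, 11, 19, r, 24, 35, v), (7, 29, 33, q, 17, 3, c), (7, 29, 33, q, 24, 1, k), (7, 29, 33, q, 24, 35, v), (7, 39, 32, s, 17, 3, c), (7, 39, 32, s, 24, 1, k), (7, 39, 32, s, 24, 35, v)}
σ[F < B]: keep tuples satisfying F < B → {(7, 11, 19, r, 17, 3, c), (7, 11, 19, r, 24, 1, k), (7, 11, 19, r, 24, 35, v), (7, 29, 33, q, 17, 3, c), (7, 29, 33, q, 24, 1, k), (7, 29, 33, q, 24, 35, v), (7, 39, 32, s, 17, 3, c), (7, 39, 32, s, 24, 1, k), (7, 39, 32, s, 24, 35, v)}
π_{E, A} gives {(q, c), (q, k), (q, v), (r, c), (r, k), (r, v), (s, c), (s, k), (s, v)}.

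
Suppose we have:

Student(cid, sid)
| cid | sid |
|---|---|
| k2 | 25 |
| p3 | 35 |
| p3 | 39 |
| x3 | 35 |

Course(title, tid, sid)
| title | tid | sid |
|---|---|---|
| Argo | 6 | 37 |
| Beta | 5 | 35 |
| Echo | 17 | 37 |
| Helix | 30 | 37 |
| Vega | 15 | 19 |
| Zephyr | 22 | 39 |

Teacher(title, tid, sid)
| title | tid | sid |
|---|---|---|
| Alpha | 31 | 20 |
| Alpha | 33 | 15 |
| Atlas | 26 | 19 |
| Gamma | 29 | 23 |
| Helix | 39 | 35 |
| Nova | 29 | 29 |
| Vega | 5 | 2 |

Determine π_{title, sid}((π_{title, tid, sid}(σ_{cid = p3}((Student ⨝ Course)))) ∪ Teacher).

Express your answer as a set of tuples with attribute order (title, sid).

{(Alpha, 15), (Alpha, 20), (Atlas, 19), (Beta, 35), (Gamma, 23), (Helix, 35), (Nova, 29), (Vega, 2), (Zephyr, 39)}

Natural join on sid: {(p3, 35, Beta, 5), (p3, 39, Zephyr, 22), (x3, 35, Beta, 5)}
σ[cid = p3]: keep tuples satisfying cid = p3 → {(p3, 35, Beta, 5), (p3, 39, Zephyr, 22)}
Projecting to title, tid, sid: {(Beta, 5, 35), (Zephyr, 22, 39)}
Taking the union: {(Alpha, 31, 20), (Alpha, 33, 15), (Atlas, 26, 19), (Beta, 5, 35), (Gamma, 29, 23), (Helix, 39, 35), (Nova, 29, 29), (Vega, 5, 2), (Zephyr, 22, 39)}
Projecting to title, sid: {(Alpha, 15), (Alpha, 20), (Atlas, 19), (Beta, 35), (Gamma, 23), (Helix, 35), (Nova, 29), (Vega, 2), (Zephyr, 39)}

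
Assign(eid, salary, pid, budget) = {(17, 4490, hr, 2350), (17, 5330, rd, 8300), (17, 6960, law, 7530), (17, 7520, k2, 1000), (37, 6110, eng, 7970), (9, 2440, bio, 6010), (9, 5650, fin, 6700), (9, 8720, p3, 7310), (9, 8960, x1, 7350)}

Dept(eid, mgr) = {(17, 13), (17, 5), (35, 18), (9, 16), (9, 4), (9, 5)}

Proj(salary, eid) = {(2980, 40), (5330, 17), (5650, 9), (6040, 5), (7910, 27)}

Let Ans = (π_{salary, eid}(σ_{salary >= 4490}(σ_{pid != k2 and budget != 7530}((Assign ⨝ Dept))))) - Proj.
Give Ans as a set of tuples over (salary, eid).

{(4490, 17), (8720, 9), (8960, 9)}

Natural join on eid: {(17, 4490, hr, 2350, 13), (17, 4490, hr, 2350, 5), (17, 5330, rd, 8300, 13), (17, 5330, rd, 8300, 5), (17, 6960, law, 7530, 13), (17, 6960, law, 7530, 5), (17, 7520, k2, 1000, 13), (17, 7520, k2, 1000, 5), (9, 2440, bio, 6010, 16), (9, 2440, bio, 6010, 4), (9, 2440, bio, 6010, 5), (9, 5650, fin, 6700, 16), (9, 5650, fin, 6700, 4), (9, 5650, fin, 6700, 5), (9, 8720, p3, 7310, 16), (9, 8720, p3, 7310, 4), (9, 8720, p3, 7310, 5), (9, 8960, x1, 7350, 16), (9, 8960, x1, 7350, 4), (9, 8960, x1, 7350, 5)}
Selection pid != k2 and budget != 7530: {(17, 4490, hr, 2350, 13), (17, 4490, hr, 2350, 5), (17, 5330, rd, 8300, 13), (17, 5330, rd, 8300, 5), (9, 2440, bio, 6010, 16), (9, 2440, bio, 6010, 4), (9, 2440, bio, 6010, 5), (9, 5650, fin, 6700, 16), (9, 5650, fin, 6700, 4), (9, 5650, fin, 6700, 5), (9, 8720, p3, 7310, 16), (9, 8720, p3, 7310, 4), (9, 8720, p3, 7310, 5), (9, 8960, x1, 7350, 16), (9, 8960, x1, 7350, 4), (9, 8960, x1, 7350, 5)}
Selection salary >= 4490: {(17, 4490, hr, 2350, 13), (17, 4490, hr, 2350, 5), (17, 5330, rd, 8300, 13), (17, 5330, rd, 8300, 5), (9, 5650, fin, 6700, 16), (9, 5650, fin, 6700, 4), (9, 5650, fin, 6700, 5), (9, 8720, p3, 7310, 16), (9, 8720, p3, 7310, 4), (9, 8720, p3, 7310, 5), (9, 8960, x1, 7350, 16), (9, 8960, x1, 7350, 4), (9, 8960, x1, 7350, 5)}
π_{salary, eid} gives {(4490, 17), (5330, 17), (5650, 9), (8720, 9), (8960, 9)} (8 duplicate(s) eliminated).
Set difference of the two operands is {(4490, 17), (8720, 9), (8960, 9)}.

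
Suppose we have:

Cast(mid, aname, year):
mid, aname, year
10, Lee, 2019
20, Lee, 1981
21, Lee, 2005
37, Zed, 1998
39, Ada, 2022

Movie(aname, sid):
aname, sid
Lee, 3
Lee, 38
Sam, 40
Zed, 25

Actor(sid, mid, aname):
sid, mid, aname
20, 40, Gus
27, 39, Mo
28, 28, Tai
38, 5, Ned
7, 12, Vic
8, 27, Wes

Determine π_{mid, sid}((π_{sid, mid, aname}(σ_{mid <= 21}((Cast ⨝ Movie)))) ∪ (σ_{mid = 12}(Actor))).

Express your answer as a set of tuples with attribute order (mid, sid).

{(10, 3), (10, 38), (12, 7), (20, 3), (20, 38), (21, 3), (21, 38)}

Joining Cast and Movie on aname yields {(10, Lee, 2019, 3), (10, Lee, 2019, 38), (20, Lee, 1981, 3), (20, Lee, 1981, 38), (21, Lee, 2005, 3), (21, Lee, 2005, 38), (37, Zed, 1998, 25)}.
σ[mid <= 21]: keep tuples satisfying mid <= 21 → {(10, Lee, 2019, 3), (10, Lee, 2019, 38), (20, Lee, 1981, 3), (20, Lee, 1981, 38), (21, Lee, 2005, 3), (21, Lee, 2005, 38)}
π[sid, mid, aname]: project onto (sid, mid, aname) → {(3, 10, Lee), (3, 20, Lee), (3, 21, Lee), (38, 10, Lee), (38, 20, Lee), (38, 21, Lee)}
σ[mid = 12]: keep tuples satisfying mid = 12 → {(7, 12, Vic)}
Set union of the two operands is {(3, 10, Lee), (3, 20, Lee), (3, 21, Lee), (38, 10, Lee), (38, 20, Lee), (38, 21, Lee), (7, 12, Vic)}.
π[mid, sid]: project onto (mid, sid) → {(10, 3), (10, 38), (12, 7), (20, 3), (20, 38), (21, 3), (21, 38)}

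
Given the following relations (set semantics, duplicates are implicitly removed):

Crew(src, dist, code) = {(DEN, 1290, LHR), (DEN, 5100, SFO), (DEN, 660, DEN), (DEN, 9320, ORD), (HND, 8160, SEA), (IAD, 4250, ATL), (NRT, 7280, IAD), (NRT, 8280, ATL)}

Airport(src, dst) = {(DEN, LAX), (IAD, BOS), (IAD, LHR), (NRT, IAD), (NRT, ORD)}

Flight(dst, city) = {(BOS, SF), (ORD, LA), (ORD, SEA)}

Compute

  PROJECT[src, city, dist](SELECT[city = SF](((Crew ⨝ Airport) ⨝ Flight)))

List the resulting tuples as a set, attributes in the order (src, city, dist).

{(IAD, SF, 4250)}

Joining Crew and Airport on src yields {(DEN, 1290, LHR, LAX), (DEN, 5100, SFO, LAX), (DEN, 660, DEN, LAX), (DEN, 9320, ORD, LAX), (IAD, 4250, ATL, BOS), (IAD, 4250, ATL, LHR), (NRT, 7280, IAD, IAD), (NRT, 7280, IAD, ORD), (NRT, 8280, ATL, IAD), (NRT, 8280, ATL, ORD)}.
Joining (Crew ⨝ Airport) and Flight on dst yields {(IAD, 4250, ATL, BOS, SF), (NRT, 7280, IAD, ORD, LA), (NRT, 7280, IAD, ORD, SEA), (NRT, 8280, ATL, ORD, LA), (NRT, 8280, ATL, ORD, SEA)}.
Filtering on city = SF leaves {(IAD, 4250, ATL, BOS, SF)}.
π[src, city, dist]: project onto (src, city, dist) → {(IAD, SF, 4250)}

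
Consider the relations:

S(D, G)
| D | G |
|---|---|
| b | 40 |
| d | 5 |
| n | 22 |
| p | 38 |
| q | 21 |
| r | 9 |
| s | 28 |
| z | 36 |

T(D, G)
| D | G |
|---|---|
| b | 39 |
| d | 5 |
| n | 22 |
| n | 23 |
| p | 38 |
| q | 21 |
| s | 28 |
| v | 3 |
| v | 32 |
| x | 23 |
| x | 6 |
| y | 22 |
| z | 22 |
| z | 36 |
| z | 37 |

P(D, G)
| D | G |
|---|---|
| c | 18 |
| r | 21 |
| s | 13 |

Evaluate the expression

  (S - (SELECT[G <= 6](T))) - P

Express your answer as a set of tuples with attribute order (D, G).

{(b, 40), (n, 22), (p, 38), (q, 21), (r, 9), (s, 28), (z, 36)}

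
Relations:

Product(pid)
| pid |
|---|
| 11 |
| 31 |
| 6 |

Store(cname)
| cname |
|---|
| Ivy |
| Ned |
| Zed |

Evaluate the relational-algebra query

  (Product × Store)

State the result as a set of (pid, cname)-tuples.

{(11, Ivy), (11, Ned), (11, Zed), (31, Ivy), (31, Ned), (31, Zed), (6, Ivy), (6, Ned), (6, Zed)}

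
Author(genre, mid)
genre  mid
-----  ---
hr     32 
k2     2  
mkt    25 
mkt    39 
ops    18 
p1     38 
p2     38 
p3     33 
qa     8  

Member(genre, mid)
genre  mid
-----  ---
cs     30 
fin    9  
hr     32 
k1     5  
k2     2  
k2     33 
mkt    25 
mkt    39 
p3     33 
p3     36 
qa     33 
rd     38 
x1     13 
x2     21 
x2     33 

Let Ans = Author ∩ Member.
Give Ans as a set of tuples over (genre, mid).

{(hr, 32), (k2, 2), (mkt, 25), (mkt, 39), (p3, 33)}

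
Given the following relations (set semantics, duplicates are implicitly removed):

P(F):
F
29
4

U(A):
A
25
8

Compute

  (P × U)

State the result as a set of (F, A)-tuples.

{(29, 25), (29, 8), (4, 25), (4, 8)}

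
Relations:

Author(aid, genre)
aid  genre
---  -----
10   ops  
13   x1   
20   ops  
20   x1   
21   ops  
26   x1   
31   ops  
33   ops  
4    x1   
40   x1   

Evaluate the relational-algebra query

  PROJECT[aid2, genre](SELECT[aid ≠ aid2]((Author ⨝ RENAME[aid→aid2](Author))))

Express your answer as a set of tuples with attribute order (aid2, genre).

{(10, ops), (13, x1), (20, ops), (20, x1), (21, ops), (26, x1), (31, ops), (33, ops), (4, x1), (40, x1)}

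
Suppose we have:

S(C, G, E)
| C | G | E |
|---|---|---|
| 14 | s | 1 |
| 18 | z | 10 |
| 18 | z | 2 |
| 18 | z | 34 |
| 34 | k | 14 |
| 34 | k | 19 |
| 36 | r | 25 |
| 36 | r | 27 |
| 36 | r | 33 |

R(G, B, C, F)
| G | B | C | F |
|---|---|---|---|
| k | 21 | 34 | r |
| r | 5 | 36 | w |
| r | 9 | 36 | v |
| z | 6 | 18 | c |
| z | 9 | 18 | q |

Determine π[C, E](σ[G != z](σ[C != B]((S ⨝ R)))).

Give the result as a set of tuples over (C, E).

Natural join on C, G: {(18, z, 10, 6, c), (18, z, 10, 9, q), (18, z, 2, 6, c), (18, z, 2, 9, q), (18, z, 34, 6, c), (18, z, 34, 9, q), (34, k, 14, 21, r), (34, k, 19, 21, r), (36, r, 25, 5, w), (36, r, 25, 9, v), (36, r, 27, 5, w), (36, r, 27, 9, v), (36, r, 33, 5, w), (36, r, 33, 9, v)}
Apply σ_{C != B}; surviving tuples: {(18, z, 10, 6, c), (18, z, 10, 9, q), (18, z, 2, 6, c), (18, z, 2, 9, q), (18, z, 34, 6, c), (18, z, 34, 9, q), (34, k, 14, 21, r), (34, k, 19, 21, r), (36, r, 25, 5, w), (36, r, 25, 9, v), (36, r, 27, 5, w), (36, r, 27, 9, v), (36, r, 33, 5, w), (36, r, 33, 9, v)}
Apply σ_{G != z}; surviving tuples: {(34, k, 14, 21, r), (34, k, 19, 21, r), (36, r, 25, 5, w), (36, r, 25, 9, v), (36, r, 27, 5, w), (36, r, 27, 9, v), (36, r, 33, 5, w), (36, r, 33, 9, v)}
π_{C, E} gives {(34, 14), (34, 19), (36, 25), (36, 27), (36, 33)} (3 duplicate(s) eliminated).

{(34, 14), (34, 19), (36, 25), (36, 27), (36, 33)}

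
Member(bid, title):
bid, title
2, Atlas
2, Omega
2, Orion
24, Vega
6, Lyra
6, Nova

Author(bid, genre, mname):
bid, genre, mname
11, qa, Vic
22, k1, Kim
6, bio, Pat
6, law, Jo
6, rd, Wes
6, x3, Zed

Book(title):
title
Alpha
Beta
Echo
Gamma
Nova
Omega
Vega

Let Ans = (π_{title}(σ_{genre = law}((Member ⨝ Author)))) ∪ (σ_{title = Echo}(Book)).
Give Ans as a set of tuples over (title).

Natural join on bid: {(6, Lyra, bio, Pat), (6, Lyra, law, Jo), (6, Lyra, rd, Wes), (6, Lyra, x3, Zed), (6, Nova, bio, Pat), (6, Nova, law, Jo), (6, Nova, rd, Wes), (6, Nova, x3, Zed)}
Filtering on genre = law leaves {(6, Lyra, law, Jo), (6, Nova, law, Jo)}.
Keep only column(s) title: {Lyra, Nova}
Filtering on title = Echo leaves {Echo}.
Union: {Lyra, Nova} with {Echo} → {Echo, Lyra, Nova}

{Echo, Lyra, Nova}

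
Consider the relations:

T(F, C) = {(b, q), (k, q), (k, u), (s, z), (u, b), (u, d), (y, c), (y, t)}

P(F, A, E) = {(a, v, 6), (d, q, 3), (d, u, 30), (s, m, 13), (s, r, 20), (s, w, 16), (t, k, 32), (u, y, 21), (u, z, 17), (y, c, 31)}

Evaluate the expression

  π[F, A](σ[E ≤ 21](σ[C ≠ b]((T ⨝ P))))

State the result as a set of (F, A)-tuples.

{(s, m), (s, r), (s, w), (u, y), (u, z)}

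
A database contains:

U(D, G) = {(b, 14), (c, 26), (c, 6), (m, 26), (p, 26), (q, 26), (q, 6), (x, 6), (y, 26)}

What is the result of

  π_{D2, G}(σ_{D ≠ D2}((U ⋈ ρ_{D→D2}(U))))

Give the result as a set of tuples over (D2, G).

{(c, 26), (c, 6), (m, 26), (p, 26), (q, 26), (q, 6), (x, 6), (y, 26)}

ρ[D→D2]: schema becomes (D2, G); tuples unchanged.
U ⋈ ρ_{D→D2}(U) (natural join on G): {(b, 14, b), (c, 26, c), (c, 26, m), (c, 26, p), (c, 26, q), (c, 26, y), (c, 6, c), (c, 6, q), (c, 6, x), (m, 26, c), (m, 26, m), (m, 26, p), (m, 26, q), (m, 26, y), (p, 26, c), (p, 26, m), (p, 26, p), (p, 26, q), (p, 26, y), (q, 26, c), (q, 26, m), (q, 26, p), (q, 26, q), (q, 26, y), (q, 6, c), (q, 6, q), (q, 6, x), (x, 6, c), (x, 6, q), (x, 6, x), (y, 26, c), (y, 26, m), (y, 26, p), (y, 26, q), (y, 26, y)}
Apply σ_{D ≠ D2}; surviving tuples: {(c, 26, m), (c, 26, p), (c, 26, q), (c, 26, y), (c, 6, q), (c, 6, x), (m, 26, c), (m, 26, p), (m, 26, q), (m, 26, y), (p, 26, c), (p, 26, m), (p, 26, q), (p, 26, y), (q, 26, c), (q, 26, m), (q, 26, p), (q, 26, y), (q, 6, c), (q, 6, x), (x, 6, c), (x, 6, q), (y, 26, c), (y, 26, m), (y, 26, p), (y, 26, q)}
π[D2, G]: project onto (D2, G) (18 duplicate(s) eliminated) → {(c, 26), (c, 6), (m, 26), (p, 26), (q, 26), (q, 6), (x, 6), (y, 26)}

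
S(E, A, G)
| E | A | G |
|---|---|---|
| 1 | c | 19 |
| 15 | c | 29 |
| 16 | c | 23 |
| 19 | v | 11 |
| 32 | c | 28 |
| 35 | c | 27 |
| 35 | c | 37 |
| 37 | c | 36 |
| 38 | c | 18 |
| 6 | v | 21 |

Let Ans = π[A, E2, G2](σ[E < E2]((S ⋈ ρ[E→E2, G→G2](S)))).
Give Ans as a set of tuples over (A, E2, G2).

ρ[E→E2, G→G2]: schema becomes (E2, A, G2); tuples unchanged.
Natural join on A: {(1, c, 19, 1, 19), (1, c, 19, 15, 29), (1, c, 19, 16, 23), (1, c, 19, 32, 28), (1, c, 19, 35, 27), (1, c, 19, 35, 37), (1, c, 19, 37, 36), (1, c, 19, 38, 18), (15, c, 29, 1, 19), (15, c, 29, 15, 29), (15, c, 29, 16, 23), (15, c, 29, 32, 28), (15, c, 29, 35, 27), (15, c, 29, 35, 37), (15, c, 29, 37, 36), (15, c, 29, 38, 18), (16, c, 23, 1, 19), (16, c, 23, 15, 29), (16, c, 23, 16, 23), (16, c, 23, 32, 28), (16, c, 23, 35, 27), (16, c, 23, 35, 37), (16, c, 23, 37, 36), (16, c, 23, 38, 18), (19, v, 11, 19, 11), (19, v, 11, 6, 21), (32, c, 28, 1, 19), (32, c, 28, 15, 29), (32, c, 28, 16, 23), (32, c, 28, 32, 28), (32, c, 28, 35, 27), (32, c, 28, 35, 37), (32, c, 28, 37, 36), (32, c, 28, 38, 18), (35, c, 27, 1, 19), (35, c, 27, 15, 29), (35, c, 27, 16, 23), (35, c, 27, 32, 28), (35, c, 27, 35, 27), (35, c, 27, 35, 37), (35, c, 27, 37, 36), (35, c, 27, 38, 18), (35, c, 37, 1, 19), (35, c, 37, 15, 29), (35, c, 37, 16, 23), (35, c, 37, 32, 28), (35, c, 37, 35, 27), (35, c, 37, 35, 37), (35, c, 37, 37, 36), (35, c, 37, 38, 18), (37, c, 36, 1, 19), (37, c, 36, 15, 29), (37, c, 36, 16, 23), (37, c, 36, 32, 28), (37, c, 36, 35, 27), (37, c, 36, 35, 37), (37, c, 36, 37, 36), (37, c, 36, 38, 18), (38, c, 18, 1, 19), (38, c, 18, 15, 29), (38, c, 18, 16, 23), (38, c, 18, 32, 28), (38, c, 18, 35, 27), (38, c, 18, 35, 37), (38, c, 18, 37, 36), (38, c, 18, 38, 18), (6, v, 21, 19, 11), (6, v, 21, 6, 21)}
Selection E < E2: {(1, c, 19, 15, 29), (1, c, 19, 16, 23), (1, c, 19, 32, 28), (1, c, 19, 35, 27), (1, c, 19, 35, 37), (1, c, 19, 37, 36), (1, c, 19, 38, 18), (15, c, 29, 16, 23), (15, c, 29, 32, 28), (15, c, 29, 35, 27), (15, c, 29, 35, 37), (15, c, 29, 37, 36), (15, c, 29, 38, 18), (16, c, 23, 32, 28), (16, c, 23, 35, 27), (16, c, 23, 35, 37), (16, c, 23, 37, 36), (16, c, 23, 38, 18), (32, c, 28, 35, 27), (32, c, 28, 35, 37), (32, c, 28, 37, 36), (32, c, 28, 38, 18), (35, c, 27, 37, 36), (35, c, 27, 38, 18), (35, c, 37, 37, 36), (35, c, 37, 38, 18), (37, c, 36, 38, 18), (6, v, 21, 19, 11)}
Keep only column(s) A, E2, G2 (20 duplicate(s) eliminated): {(c, 15, 29), (c, 16, 23), (c, 32, 28), (c, 35, 27), (c, 35, 37), (c, 37, 36), (c, 38, 18), (v, 19, 11)}

{(c, 15, 29), (c, 16, 23), (c, 32, 28), (c, 35, 27), (c, 35, 37), (c, 37, 36), (c, 38, 18), (v, 19, 11)}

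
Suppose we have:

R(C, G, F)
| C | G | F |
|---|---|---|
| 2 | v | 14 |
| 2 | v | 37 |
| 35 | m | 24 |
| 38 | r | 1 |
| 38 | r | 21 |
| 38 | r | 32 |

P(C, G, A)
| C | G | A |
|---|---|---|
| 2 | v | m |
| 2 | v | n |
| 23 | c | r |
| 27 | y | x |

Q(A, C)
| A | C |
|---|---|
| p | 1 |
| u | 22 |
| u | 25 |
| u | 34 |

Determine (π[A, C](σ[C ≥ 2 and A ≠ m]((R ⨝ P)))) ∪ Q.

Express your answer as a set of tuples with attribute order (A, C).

{(n, 2), (p, 1), (u, 22), (u, 25), (u, 34)}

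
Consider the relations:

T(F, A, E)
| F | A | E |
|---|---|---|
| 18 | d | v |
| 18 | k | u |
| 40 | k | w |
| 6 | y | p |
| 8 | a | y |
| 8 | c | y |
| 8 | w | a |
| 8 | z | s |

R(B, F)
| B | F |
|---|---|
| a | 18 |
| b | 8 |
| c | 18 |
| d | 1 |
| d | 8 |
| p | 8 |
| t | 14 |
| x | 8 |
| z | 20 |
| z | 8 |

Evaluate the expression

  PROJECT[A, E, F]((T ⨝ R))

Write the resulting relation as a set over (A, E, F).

{(a, y, 8), (c, y, 8), (d, v, 18), (k, u, 18), (w, a, 8), (z, s, 8)}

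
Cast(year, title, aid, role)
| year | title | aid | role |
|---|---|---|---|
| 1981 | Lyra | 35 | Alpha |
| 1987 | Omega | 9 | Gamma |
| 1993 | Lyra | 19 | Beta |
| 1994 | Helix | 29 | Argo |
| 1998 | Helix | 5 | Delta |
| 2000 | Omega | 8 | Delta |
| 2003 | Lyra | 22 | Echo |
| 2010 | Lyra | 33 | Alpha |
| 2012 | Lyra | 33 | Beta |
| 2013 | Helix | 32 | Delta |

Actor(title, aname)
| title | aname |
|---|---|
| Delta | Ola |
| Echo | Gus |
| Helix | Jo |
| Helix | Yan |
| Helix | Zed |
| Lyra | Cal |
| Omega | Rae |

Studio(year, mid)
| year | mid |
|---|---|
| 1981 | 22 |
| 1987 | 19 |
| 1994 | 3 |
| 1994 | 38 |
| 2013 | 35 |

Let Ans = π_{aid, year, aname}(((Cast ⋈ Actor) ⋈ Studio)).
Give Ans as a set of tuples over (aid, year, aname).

{(29, 1994, Jo), (29, 1994, Yan), (29, 1994, Zed), (32, 2013, Jo), (32, 2013, Yan), (32, 2013, Zed), (35, 1981, Cal), (9, 1987, Rae)}

Joining Cast and Actor on title yields {(1981, Lyra, 35, Alpha, Cal), (1987, Omega, 9, Gamma, Rae), (1993, Lyra, 19, Beta, Cal), (1994, Helix, 29, Argo, Jo), (1994, Helix, 29, Argo, Yan), (1994, Helix, 29, Argo, Zed), (1998, Helix, 5, Delta, Jo), (1998, Helix, 5, Delta, Yan), (1998, Helix, 5, Delta, Zed), (2000, Omega, 8, Delta, Rae), (2003, Lyra, 22, Echo, Cal), (2010, Lyra, 33, Alpha, Cal), (2012, Lyra, 33, Beta, Cal), (2013, Helix, 32, Delta, Jo), (2013, Helix, 32, Delta, Yan), (2013, Helix, 32, Delta, Zed)}.
Joining (Cast ⋈ Actor) and Studio on year yields {(1981, Lyra, 35, Alpha, Cal, 22), (1987, Omega, 9, Gamma, Rae, 19), (1994, Helix, 29, Argo, Jo, 3), (1994, Helix, 29, Argo, Jo, 38), (1994, Helix, 29, Argo, Yan, 3), (1994, Helix, 29, Argo, Yan, 38), (1994, Helix, 29, Argo, Zed, 3), (1994, Helix, 29, Argo, Zed, 38), (2013, Helix, 32, Delta, Jo, 35), (2013, Helix, 32, Delta, Yan, 35), (2013, Helix, 32, Delta, Zed, 35)}.
π[aid, year, aname]: project onto (aid, year, aname) (3 duplicate(s) eliminated) → {(29, 1994, Jo), (29, 1994, Yan), (29, 1994, Zed), (32, 2013, Jo), (32, 2013, Yan), (32, 2013, Zed), (35, 1981, Cal), (9, 1987, Rae)}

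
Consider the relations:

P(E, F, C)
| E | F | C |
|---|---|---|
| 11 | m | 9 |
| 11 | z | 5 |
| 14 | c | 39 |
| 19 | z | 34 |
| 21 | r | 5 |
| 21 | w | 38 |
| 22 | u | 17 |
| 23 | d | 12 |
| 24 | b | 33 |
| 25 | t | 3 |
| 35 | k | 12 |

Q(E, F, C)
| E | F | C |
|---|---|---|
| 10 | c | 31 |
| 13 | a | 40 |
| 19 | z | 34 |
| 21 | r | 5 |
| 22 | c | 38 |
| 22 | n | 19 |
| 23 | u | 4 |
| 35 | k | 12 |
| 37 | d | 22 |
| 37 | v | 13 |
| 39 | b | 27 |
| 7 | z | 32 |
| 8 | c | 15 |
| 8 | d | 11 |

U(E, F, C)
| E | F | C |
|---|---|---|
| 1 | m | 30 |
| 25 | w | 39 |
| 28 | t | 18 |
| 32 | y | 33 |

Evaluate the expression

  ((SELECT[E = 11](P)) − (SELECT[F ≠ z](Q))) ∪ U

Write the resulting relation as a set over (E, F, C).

{(1, m, 30), (11, m, 9), (11, z, 5), (25, w, 39), (28, t, 18), (32, y, 33)}

σ[E = 11]: keep tuples satisfying E = 11 → {(11, m, 9), (11, z, 5)}
σ[F ≠ z]: keep tuples satisfying F ≠ z → {(10, c, 31), (13, a, 40), (21, r, 5), (22, c, 38), (22, n, 19), (23, u, 4), (35, k, 12), (37, d, 22), (37, v, 13), (39, b, 27), (8, c, 15), (8, d, 11)}
Difference: {(11, m, 9), (11, z, 5)} with {(10, c, 31), (13, a, 40), (21, r, 5), (22, c, 38), (22, n, 19), (23, u, 4), (35, k, 12), (37, d, 22), (37, v, 13), (39, b, 27), (8, c, 15), (8, d, 11)} → {(11, m, 9), (11, z, 5)}
Union: {(11, m, 9), (11, z, 5)} with {(1, m, 30), (25, w, 39), (28, t, 18), (32, y, 33)} → {(1, m, 30), (11, m, 9), (11, z, 5), (25, w, 39), (28, t, 18), (32, y, 33)}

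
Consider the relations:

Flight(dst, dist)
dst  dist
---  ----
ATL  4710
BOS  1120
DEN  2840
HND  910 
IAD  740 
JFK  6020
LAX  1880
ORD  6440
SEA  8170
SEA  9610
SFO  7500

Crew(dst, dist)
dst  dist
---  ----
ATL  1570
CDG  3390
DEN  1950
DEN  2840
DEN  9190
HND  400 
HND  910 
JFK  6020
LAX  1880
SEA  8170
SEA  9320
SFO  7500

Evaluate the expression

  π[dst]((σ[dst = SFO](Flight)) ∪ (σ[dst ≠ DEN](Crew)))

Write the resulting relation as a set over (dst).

{ATL, CDG, HND, JFK, LAX, SEA, SFO}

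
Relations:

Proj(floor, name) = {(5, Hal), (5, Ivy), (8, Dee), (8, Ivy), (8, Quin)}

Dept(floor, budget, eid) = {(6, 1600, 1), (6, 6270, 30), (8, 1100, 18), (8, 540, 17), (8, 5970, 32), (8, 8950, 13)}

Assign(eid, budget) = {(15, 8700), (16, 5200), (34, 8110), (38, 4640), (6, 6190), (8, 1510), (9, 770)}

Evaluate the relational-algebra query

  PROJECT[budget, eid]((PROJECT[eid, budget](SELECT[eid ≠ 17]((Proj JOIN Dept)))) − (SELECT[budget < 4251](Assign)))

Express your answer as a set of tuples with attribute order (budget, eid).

{(1100, 18), (5970, 32), (8950, 13)}

Joining Proj and Dept on floor yields {(8, Dee, 1100, 18), (8, Dee, 540, 17), (8, Dee, 5970, 32), (8, Dee, 8950, 13), (8, Ivy, 1100, 18), (8, Ivy, 540, 17), (8, Ivy, 5970, 32), (8, Ivy, 8950, 13), (8, Quin, 1100, 18), (8, Quin, 540, 17), (8, Quin, 5970, 32), (8, Quin, 8950, 13)}.
σ[eid ≠ 17]: keep tuples satisfying eid ≠ 17 → {(8, Dee, 1100, 18), (8, Dee, 5970, 32), (8, Dee, 8950, 13), (8, Ivy, 1100, 18), (8, Ivy, 5970, 32), (8, Ivy, 8950, 13), (8, Quin, 1100, 18), (8, Quin, 5970, 32), (8, Quin, 8950, 13)}
π_{eid, budget} gives {(13, 8950), (18, 1100), (32, 5970)} (6 duplicate(s) eliminated).
σ[budget < 4251]: keep tuples satisfying budget < 4251 → {(8, 1510), (9, 770)}
Set difference of the two operands is {(13, 8950), (18, 1100), (32, 5970)}.
π_{budget, eid} gives {(1100, 18), (5970, 32), (8950, 13)}.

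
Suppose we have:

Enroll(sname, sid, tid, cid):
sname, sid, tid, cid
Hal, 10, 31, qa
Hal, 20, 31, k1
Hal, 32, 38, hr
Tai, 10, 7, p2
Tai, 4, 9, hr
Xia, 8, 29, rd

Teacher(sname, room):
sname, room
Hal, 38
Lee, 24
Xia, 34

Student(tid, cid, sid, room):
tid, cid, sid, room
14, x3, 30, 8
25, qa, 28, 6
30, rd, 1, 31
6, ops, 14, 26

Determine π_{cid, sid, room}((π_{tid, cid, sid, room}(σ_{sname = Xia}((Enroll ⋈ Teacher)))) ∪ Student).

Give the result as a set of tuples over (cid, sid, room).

Enroll ⋈ Teacher (natural join on sname): {(Hal, 10, 31, qa, 38), (Hal, 20, 31, k1, 38), (Hal, 32, 38, hr, 38), (Xia, 8, 29, rd, 34)}
Selection sname = Xia: {(Xia, 8, 29, rd, 34)}
π[tid, cid, sid, room]: project onto (tid, cid, sid, room) → {(29, rd, 8, 34)}
Union: {(29, rd, 8, 34)} with {(14, x3, 30, 8), (25, qa, 28, 6), (30, rd, 1, 31), (6, ops, 14, 26)} → {(14, x3, 30, 8), (25, qa, 28, 6), (29, rd, 8, 34), (30, rd, 1, 31), (6, ops, 14, 26)}
π[cid, sid, room]: project onto (cid, sid, room) → {(ops, 14, 26), (qa, 28, 6), (rd, 1, 31), (rd, 8, 34), (x3, 30, 8)}

{(ops, 14, 26), (qa, 28, 6), (rd, 1, 31), (rd, 8, 34), (x3, 30, 8)}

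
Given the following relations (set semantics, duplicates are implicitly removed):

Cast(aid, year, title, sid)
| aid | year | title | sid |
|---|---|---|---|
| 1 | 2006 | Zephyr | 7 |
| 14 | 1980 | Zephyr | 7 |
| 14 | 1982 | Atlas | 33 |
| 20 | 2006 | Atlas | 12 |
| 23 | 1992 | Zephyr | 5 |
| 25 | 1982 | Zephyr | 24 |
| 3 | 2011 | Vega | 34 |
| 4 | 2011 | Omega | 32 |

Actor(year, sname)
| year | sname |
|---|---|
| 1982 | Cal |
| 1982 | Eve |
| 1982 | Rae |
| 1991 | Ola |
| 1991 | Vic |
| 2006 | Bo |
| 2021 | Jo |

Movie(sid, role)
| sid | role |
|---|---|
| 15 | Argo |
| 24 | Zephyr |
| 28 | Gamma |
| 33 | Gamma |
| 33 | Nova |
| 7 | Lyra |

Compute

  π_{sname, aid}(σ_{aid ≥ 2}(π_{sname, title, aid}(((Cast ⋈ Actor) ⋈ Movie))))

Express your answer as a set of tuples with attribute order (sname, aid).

Natural join on year: {(1, 2006, Zephyr, 7, Bo), (14, 1982, Atlas, 33, Cal), (14, 1982, Atlas, 33, Eve), (14, 1982, Atlas, 33, Rae), (20, 2006, Atlas, 12, Bo), (25, 1982, Zephyr, 24, Cal), (25, 1982, Zephyr, 24, Eve), (25, 1982, Zephyr, 24, Rae)}
Natural join on sid: {(1, 2006, Zephyr, 7, Bo, Lyra), (14, 1982, Atlas, 33, Cal, Gamma), (14, 1982, Atlas, 33, Cal, Nova), (14, 1982, Atlas, 33, Eve, Gamma), (14, 1982, Atlas, 33, Eve, Nova), (14, 1982, Atlas, 33, Rae, Gamma), (14, 1982, Atlas, 33, Rae, Nova), (25, 1982, Zephyr, 24, Cal, Zephyr), (25, 1982, Zephyr, 24, Eve, Zephyr), (25, 1982, Zephyr, 24, Rae, Zephyr)}
Keep only column(s) sname, title, aid (3 duplicate(s) eliminated): {(Bo, Zephyr, 1), (Cal, Atlas, 14), (Cal, Zephyr, 25), (Eve, Atlas, 14), (Eve, Zephyr, 25), (Rae, Atlas, 14), (Rae, Zephyr, 25)}
Filtering on aid ≥ 2 leaves {(Cal, Atlas, 14), (Cal, Zephyr, 25), (Eve, Atlas, 14), (Eve, Zephyr, 25), (Rae, Atlas, 14), (Rae, Zephyr, 25)}.
Keep only column(s) sname, aid: {(Cal, 14), (Cal, 25), (Eve, 14), (Eve, 25), (Rae, 14), (Rae, 25)}

{(Cal, 14), (Cal, 25), (Eve, 14), (Eve, 25), (Rae, 14), (Rae, 25)}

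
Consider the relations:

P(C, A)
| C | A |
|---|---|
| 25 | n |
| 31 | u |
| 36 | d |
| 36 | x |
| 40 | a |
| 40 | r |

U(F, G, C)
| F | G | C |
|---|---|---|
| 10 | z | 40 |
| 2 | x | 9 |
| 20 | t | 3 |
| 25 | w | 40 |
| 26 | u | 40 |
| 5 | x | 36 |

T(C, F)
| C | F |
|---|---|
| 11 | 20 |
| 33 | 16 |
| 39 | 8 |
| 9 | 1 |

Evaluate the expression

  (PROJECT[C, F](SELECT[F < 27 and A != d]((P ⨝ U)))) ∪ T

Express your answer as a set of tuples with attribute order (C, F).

{(11, 20), (33, 16), (36, 5), (39, 8), (40, 10), (40, 25), (40, 26), (9, 1)}

Joining P and U on C yields {(36, d, 5, x), (36, x, 5, x), (40, a, 10, z), (40, a, 25, w), (40, a, 26, u), (40, r, 10, z), (40, r, 25, w), (40, r, 26, u)}.
σ[F < 27 and A != d]: keep tuples satisfying F < 27 and A != d → {(36, x, 5, x), (40, a, 10, z), (40, a, 25, w), (40, a, 26, u), (40, r, 10, z), (40, r, 25, w), (40, r, 26, u)}
π[C, F]: project onto (C, F) (3 duplicate(s) eliminated) → {(36, 5), (40, 10), (40, 25), (40, 26)}
Union: {(36, 5), (40, 10), (40, 25), (40, 26)} with {(11, 20), (33, 16), (39, 8), (9, 1)} → {(11, 20), (33, 16), (36, 5), (39, 8), (40, 10), (40, 25), (40, 26), (9, 1)}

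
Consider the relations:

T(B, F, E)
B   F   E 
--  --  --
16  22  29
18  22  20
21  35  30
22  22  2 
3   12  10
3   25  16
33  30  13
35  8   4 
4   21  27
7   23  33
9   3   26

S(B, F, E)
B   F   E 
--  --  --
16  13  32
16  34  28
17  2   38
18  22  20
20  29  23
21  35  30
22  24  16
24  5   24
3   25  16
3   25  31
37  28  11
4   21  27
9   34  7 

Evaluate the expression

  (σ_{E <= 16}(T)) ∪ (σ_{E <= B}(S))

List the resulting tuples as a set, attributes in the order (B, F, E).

Apply σ_{E <= 16}; surviving tuples: {(22, 22, 2), (3, 12, 10), (3, 25, 16), (33, 30, 13), (35, 8, 4)}
Apply σ_{E <= B}; surviving tuples: {(22, 24, 16), (24, 5, 24), (37, 28, 11), (9, 34, 7)}
Set union of the two operands is {(22, 22, 2), (22, 24, 16), (24, 5, 24), (3, 12, 10), (3, 25, 16), (33, 30, 13), (35, 8, 4), (37, 28, 11), (9, 34, 7)}.

{(22, 22, 2), (22, 24, 16), (24, 5, 24), (3, 12, 10), (3, 25, 16), (33, 30, 13), (35, 8, 4), (37, 28, 11), (9, 34, 7)}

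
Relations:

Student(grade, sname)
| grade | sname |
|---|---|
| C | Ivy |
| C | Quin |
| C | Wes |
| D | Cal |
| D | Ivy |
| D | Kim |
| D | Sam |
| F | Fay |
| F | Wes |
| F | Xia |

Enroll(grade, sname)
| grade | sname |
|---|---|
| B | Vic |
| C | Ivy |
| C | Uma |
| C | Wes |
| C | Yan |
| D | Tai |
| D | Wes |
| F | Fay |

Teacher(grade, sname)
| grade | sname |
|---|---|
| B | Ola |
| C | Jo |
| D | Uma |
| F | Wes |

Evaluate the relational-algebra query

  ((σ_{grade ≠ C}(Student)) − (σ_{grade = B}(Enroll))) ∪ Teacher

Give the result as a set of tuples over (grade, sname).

Selection grade ≠ C: {(D, Cal), (D, Ivy), (D, Kim), (D, Sam), (F, Fay), (F, Wes), (F, Xia)}
Selection grade = B: {(B, Vic)}
Taking the difference: {(D, Cal), (D, Ivy), (D, Kim), (D, Sam), (F, Fay), (F, Wes), (F, Xia)}
Taking the union: {(B, Ola), (C, Jo), (D, Cal), (D, Ivy), (D, Kim), (D, Sam), (D, Uma), (F, Fay), (F, Wes), (F, Xia)}

{(B, Ola), (C, Jo), (D, Cal), (D, Ivy), (D, Kim), (D, Sam), (D, Uma), (F, Fay), (F, Wes), (F, Xia)}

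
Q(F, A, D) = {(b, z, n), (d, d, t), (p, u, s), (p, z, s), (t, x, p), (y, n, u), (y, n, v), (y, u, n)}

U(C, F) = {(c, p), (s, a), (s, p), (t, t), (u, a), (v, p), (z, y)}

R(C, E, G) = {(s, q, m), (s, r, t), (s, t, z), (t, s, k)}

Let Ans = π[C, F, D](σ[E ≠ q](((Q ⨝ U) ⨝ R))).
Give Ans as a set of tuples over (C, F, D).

{(s, p, s), (t, t, p)}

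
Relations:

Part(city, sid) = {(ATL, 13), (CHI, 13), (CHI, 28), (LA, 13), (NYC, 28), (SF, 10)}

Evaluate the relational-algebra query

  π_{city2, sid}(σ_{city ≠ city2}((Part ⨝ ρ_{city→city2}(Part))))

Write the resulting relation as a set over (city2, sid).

{(ATL, 13), (CHI, 13), (CHI, 28), (LA, 13), (NYC, 28)}

ρ[city→city2]: schema becomes (city2, sid); tuples unchanged.
Joining Part and ρ_{city→city2}(Part) on sid yields {(ATL, 13, ATL), (ATL, 13, CHI), (ATL, 13, LA), (CHI, 13, ATL), (CHI, 13, CHI), (CHI, 13, LA), (CHI, 28, CHI), (CHI, 28, NYC), (LA, 13, ATL), (LA, 13, CHI), (LA, 13, LA), (NYC, 28, CHI), (NYC, 28, NYC), (SF, 10, SF)}.
Selection city ≠ city2: {(ATL, 13, CHI), (ATL, 13, LA), (CHI, 13, ATL), (CHI, 13, LA), (CHI, 28, NYC), (LA, 13, ATL), (LA, 13, CHI), (NYC, 28, CHI)}
π[city2, sid]: project onto (city2, sid) (3 duplicate(s) eliminated) → {(ATL, 13), (CHI, 13), (CHI, 28), (LA, 13), (NYC, 28)}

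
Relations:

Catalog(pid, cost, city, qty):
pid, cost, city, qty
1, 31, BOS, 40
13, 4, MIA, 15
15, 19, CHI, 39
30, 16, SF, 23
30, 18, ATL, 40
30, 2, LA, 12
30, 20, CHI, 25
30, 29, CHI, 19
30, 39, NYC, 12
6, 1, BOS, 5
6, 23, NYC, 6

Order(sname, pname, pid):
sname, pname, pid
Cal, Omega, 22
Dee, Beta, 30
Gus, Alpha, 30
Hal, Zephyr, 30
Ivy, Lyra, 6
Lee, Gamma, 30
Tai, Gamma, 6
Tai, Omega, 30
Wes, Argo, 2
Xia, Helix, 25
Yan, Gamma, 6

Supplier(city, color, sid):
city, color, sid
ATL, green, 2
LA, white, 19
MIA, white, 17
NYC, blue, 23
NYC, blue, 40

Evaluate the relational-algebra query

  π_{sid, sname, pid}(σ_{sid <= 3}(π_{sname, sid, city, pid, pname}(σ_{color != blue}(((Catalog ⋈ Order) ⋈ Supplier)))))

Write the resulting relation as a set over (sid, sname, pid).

{(2, Dee, 30), (2, Gus, 30), (2, Hal, 30), (2, Lee, 30), (2, Tai, 30)}

Natural join on pid: {(30, 16, SF, 23, Dee, Beta), (30, 16, SF, 23, Gus, Alpha), (30, 16, SF, 23, Hal, Zephyr), (30, 16, SF, 23, Lee, Gamma), (30, 16, SF, 23, Tai, Omega), (30, 18, ATL, 40, Dee, Beta), (30, 18, ATL, 40, Gus, Alpha), (30, 18, ATL, 40, Hal, Zephyr), (30, 18, ATL, 40, Lee, Gamma), (30, 18, ATL, 40, Tai, Omega), (30, 2, LA, 12, Dee, Beta), (30, 2, LA, 12, Gus, Alpha), (30, 2, LA, 12, Hal, Zephyr), (30, 2, LA, 12, Lee, Gamma), (30, 2, LA, 12, Tai, Omega), (30, 20, CHI, 25, Dee, Beta), (30, 20, CHI, 25, Gus, Alpha), (30, 20, CHI, 25, Hal, Zephyr), (30, 20, CHI, 25, Lee, Gamma), (30, 20, CHI, 25, Tai, Omega), (30, 29, CHI, 19, Dee, Beta), (30, 29, CHI, 19, Gus, Alpha), (30, 29, CHI, 19, Hal, Zephyr), (30, 29, CHI, 19, Lee, Gamma), (30, 29, CHI, 19, Tai, Omega), (30, 39, NYC, 12, Dee, Beta), (30, 39, NYC, 12, Gus, Alpha), (30, 39, NYC, 12, Hal, Zephyr), (30, 39, NYC, 12, Lee, Gamma), (30, 39, NYC, 12, Tai, Omega), (6, 1, BOS, 5, Ivy, Lyra), (6, 1, BOS, 5, Tai, Gamma), (6, 1, BOS, 5, Yan, Gamma), (6, 23, NYC, 6, Ivy, Lyra), (6, 23, NYC, 6, Tai, Gamma), (6, 23, NYC, 6, Yan, Gamma)}
Natural join on city: {(30, 18, ATL, 40, Dee, Beta, green, 2), (30, 18, ATL, 40, Gus, Alpha, green, 2), (30, 18, ATL, 40, Hal, Zephyr, green, 2), (30, 18, ATL, 40, Lee, Gamma, green, 2), (30, 18, ATL, 40, Tai, Omega, green, 2), (30, 2, LA, 12, Dee, Beta, white, 19), (30, 2, LA, 12, Gus, Alpha, white, 19), (30, 2, LA, 12, Hal, Zephyr, white, 19), (30, 2, LA, 12, Lee, Gamma, white, 19), (30, 2, LA, 12, Tai, Omega, white, 19), (30, 39, NYC, 12, Dee, Beta, blue, 23), (30, 39, NYC, 12, Dee, Beta, blue, 40), (30, 39, NYC, 12, Gus, Alpha, blue, 23), (30, 39, NYC, 12, Gus, Alpha, blue, 40), (30, 39, NYC, 12, Hal, Zephyr, blue, 23), (30, 39, NYC, 12, Hal, Zephyr, blue, 40), (30, 39, NYC, 12, Lee, Gamma, blue, 23), (30, 39, NYC, 12, Lee, Gamma, blue, 40), (30, 39, NYC, 12, Tai, Omega, blue, 23), (30, 39, NYC, 12, Tai, Omega, blue, 40), (6, 23, NYC, 6, Ivy, Lyra, blue, 23), (6, 23, NYC, 6, Ivy, Lyra, blue, 40), (6, 23, NYC, 6, Tai, Gamma, blue, 23), (6, 23, NYC, 6, Tai, Gamma, blue, 40), (6, 23, NYC, 6, Yan, Gamma, blue, 23), (6, 23, NYC, 6, Yan, Gamma, blue, 40)}
Selection color != blue: {(30, 18, ATL, 40, Dee, Beta, green, 2), (30, 18, ATL, 40, Gus, Alpha, green, 2), (30, 18, ATL, 40, Hal, Zephyr, green, 2), (30, 18, ATL, 40, Lee, Gamma, green, 2), (30, 18, ATL, 40, Tai, Omega, green, 2), (30, 2, LA, 12, Dee, Beta, white, 19), (30, 2, LA, 12, Gus, Alpha, white, 19), (30, 2, LA, 12, Hal, Zephyr, white, 19), (30, 2, LA, 12, Lee, Gamma, white, 19), (30, 2, LA, 12, Tai, Omega, white, 19)}
π_{sname, sid, city, pid, pname} gives {(Dee, 19, LA, 30, Beta), (Dee, 2, ATL, 30, Beta), (Gus, 19, LA, 30, Alpha), (Gus, 2, ATL, 30, Alpha), (Hal, 19, LA, 30, Zephyr), (Hal, 2, ATL, 30, Zephyr), (Lee, 19, LA, 30, Gamma), (Lee, 2, ATL, 30, Gamma), (Tai, 19, LA, 30, Omega), (Tai, 2, ATL, 30, Omega)}.
Selection sid <= 3: {(Dee, 2, ATL, 30, Beta), (Gus, 2, ATL, 30, Alpha), (Hal, 2, ATL, 30, Zephyr), (Lee, 2, ATL, 30, Gamma), (Tai, 2, ATL, 30, Omega)}
π_{sid, sname, pid} gives {(2, Dee, 30), (2, Gus, 30), (2, Hal, 30), (2, Lee, 30), (2, Tai, 30)}.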